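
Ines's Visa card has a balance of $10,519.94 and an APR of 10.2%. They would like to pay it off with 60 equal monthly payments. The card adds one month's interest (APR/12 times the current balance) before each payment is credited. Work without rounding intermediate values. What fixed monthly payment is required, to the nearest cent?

$224.55

Monthly rate r = 10.2%/12 = 0.85% = 0.0085.
Level-payment amortization: P = B₀·r / (1 − (1+r)^(−n)) = 10519.94·0.0085 / (1 − 1.0085^(−60)).
Denominator 1 − (1+r)^(−60) = 0.39820878.
P = 89.4195 / 0.39820878 ≈ 224.55.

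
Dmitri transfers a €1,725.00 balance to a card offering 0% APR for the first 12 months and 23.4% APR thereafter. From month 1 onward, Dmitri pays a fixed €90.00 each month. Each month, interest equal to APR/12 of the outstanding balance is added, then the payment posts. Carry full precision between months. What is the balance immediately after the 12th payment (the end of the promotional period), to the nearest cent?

€645.00

Promo months 1–12 at r₀ = 0%/12 = 0; months 13+ at r₁ = 23.4%/12 = 0.0195.
After month 12 (no interest yet): B = €1,725.00 − 12·€90.00 = €645.00.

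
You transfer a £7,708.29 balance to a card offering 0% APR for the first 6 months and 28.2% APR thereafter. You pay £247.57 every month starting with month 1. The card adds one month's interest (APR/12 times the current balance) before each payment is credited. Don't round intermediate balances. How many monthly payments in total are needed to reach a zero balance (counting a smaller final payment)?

45 payments

Promo months 1–6 at r₀ = 0%/12 = 0; months 7+ at r₁ = 28.2%/12 = 0.0235.
After month 6 (no interest yet): B = £7,708.29 − 6·£247.57 = £6,222.87.
Then at r₁ with £247.57/mo: n₂ = −ln(1 − r₁·B/P)/ln(1+r₁) ≈ 38.46 → 39 more payments.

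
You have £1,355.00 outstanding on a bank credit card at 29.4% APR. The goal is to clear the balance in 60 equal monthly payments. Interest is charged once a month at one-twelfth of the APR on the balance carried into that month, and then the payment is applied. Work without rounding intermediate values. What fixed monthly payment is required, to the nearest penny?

£43.34

Monthly rate r = 29.4%/12 = 2.45% = 0.0245.
Level-payment amortization: P = B₀·r / (1 − (1+r)^(−n)) = 1355.00·0.0245 / (1 − 1.0245^(−60)).
Denominator 1 − (1+r)^(−60) = 0.765964232.
P = 33.1975 / 0.765964232 ≈ 43.34.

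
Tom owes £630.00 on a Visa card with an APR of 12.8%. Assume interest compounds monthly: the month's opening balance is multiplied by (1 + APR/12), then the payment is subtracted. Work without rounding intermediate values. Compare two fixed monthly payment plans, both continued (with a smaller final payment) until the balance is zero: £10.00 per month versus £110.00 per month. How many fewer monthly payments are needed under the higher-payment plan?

Monthly rate r = 12.8%/12 = 1.06667% = 0.0106667.
At £10.00/mo: n = ⌈−ln(1 − rB₀/P)/ln(1+r)⌉ = 106 payments (last £0.64); total interest = total paid − £630.00 = £420.64.
At £110.00/mo: 6 payments (last £103.56); total interest £23.56.
Payments saved = 106 − 6 = 100.

100 fewer payments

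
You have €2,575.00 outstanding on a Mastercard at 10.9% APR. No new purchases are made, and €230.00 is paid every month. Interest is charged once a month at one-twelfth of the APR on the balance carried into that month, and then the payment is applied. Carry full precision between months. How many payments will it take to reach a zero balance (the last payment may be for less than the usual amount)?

Monthly rate r = 10.9%/12 = 0.908333% = 0.00908333.
Recurrence: B ← B·(1+r) − €230.00.
Month 1: interest €23.39; balance after payment €2,368.39.
Month 2: interest €21.51; balance after payment €2,159.90.
Closed form: n = −ln(1 − rB₀/P)/ln(1+r) = −ln(0.89831)/ln(1.00908) ≈ 11.860, so the balance reaches zero during payment 12.

12 payments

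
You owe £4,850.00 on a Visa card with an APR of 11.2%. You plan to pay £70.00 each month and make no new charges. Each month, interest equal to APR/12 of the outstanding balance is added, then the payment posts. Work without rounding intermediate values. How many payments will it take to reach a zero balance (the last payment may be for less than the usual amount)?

112 months

Monthly rate r = 11.2%/12 = 0.933333% = 0.00933333.
Recurrence: B ← B·(1+r) − £70.00.
Month 1: interest £45.27; balance after payment £4,825.27.
Month 2: interest £45.04; balance after payment £4,800.30.
Closed form: n = −ln(1 − rB₀/P)/ln(1+r) = −ln(0.35333)/ln(1.00933) ≈ 111.985, so the balance reaches zero during payment 112.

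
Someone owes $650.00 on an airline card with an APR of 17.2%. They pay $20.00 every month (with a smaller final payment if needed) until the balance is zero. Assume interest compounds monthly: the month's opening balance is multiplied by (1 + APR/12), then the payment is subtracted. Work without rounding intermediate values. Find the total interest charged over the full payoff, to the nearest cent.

$231.21

Monthly rate r = 17.2%/12 = 1.43333% = 0.0143333.
Payoff takes n = ⌈−ln(1 − rB₀/P)/ln(1+r)⌉ = ⌈44.060⌉ = 45 payments; the last is $1.21.
Total paid = 44·$20.00 + $1.21 = $881.21.
Total interest = total paid − principal = $881.21 − $650.00 = $231.21.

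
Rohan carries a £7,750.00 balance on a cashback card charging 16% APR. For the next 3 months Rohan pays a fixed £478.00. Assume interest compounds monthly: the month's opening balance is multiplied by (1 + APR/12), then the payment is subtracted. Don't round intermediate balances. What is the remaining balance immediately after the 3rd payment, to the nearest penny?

£6,610.95

Monthly rate r = 16%/12 = 1.33333% = 0.0133333.
Each month: B ← B·(1+r) − £478.00.
Month 1: interest £103.33; balance after payment £7,375.33.
Month 2: interest £98.34; balance after payment £6,995.67.
Month 3: interest £93.28; balance after payment £6,610.95.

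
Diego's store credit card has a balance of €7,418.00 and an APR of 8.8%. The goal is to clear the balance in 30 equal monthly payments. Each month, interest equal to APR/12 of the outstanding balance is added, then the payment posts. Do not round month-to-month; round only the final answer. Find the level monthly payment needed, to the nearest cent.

Monthly rate r = 8.8%/12 = 0.733333% = 0.00733333.
Level-payment amortization: P = B₀·r / (1 − (1+r)^(−n)) = 7418.00·0.00733333 / (1 − 1.00733^(−30)).
Denominator 1 − (1+r)^(−30) = 0.196836726.
P = 54.3987 / 0.196836726 ≈ 276.36.

€276.36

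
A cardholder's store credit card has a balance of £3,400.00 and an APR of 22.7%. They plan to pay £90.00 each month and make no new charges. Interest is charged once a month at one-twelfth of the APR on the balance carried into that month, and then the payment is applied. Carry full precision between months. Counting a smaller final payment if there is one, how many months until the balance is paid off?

67 months

Monthly rate r = 22.7%/12 = 1.89167% = 0.0189167.
Recurrence: B ← B·(1+r) − £90.00.
Month 1: interest £64.32; balance after payment £3,374.32.
Month 2: interest £63.83; balance after payment £3,348.15.
Closed form: n = −ln(1 − rB₀/P)/ln(1+r) = −ln(0.28537)/ln(1.01892) ≈ 66.914, so the balance reaches zero during payment 67.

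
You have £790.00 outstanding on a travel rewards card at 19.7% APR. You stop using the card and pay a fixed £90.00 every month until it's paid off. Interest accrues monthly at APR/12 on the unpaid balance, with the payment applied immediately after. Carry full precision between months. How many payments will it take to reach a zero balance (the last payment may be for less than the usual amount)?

Monthly rate r = 19.7%/12 = 1.64167% = 0.0164167.
Recurrence: B ← B·(1+r) − £90.00.
Month 1: interest £12.97; balance after payment £712.97.
Month 2: interest £11.70; balance after payment £634.67.
Closed form: n = −ln(1 − rB₀/P)/ln(1+r) = −ln(0.8559)/ln(1.01642) ≈ 9.556, so the balance reaches zero during payment 10.

10 months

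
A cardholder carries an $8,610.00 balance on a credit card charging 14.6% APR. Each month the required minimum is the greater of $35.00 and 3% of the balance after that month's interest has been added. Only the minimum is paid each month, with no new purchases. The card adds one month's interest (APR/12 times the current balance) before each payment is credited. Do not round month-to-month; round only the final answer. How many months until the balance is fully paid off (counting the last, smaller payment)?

Monthly rate r = 14.6%/12 = 1.21667% = 0.0121667.
While 3% of the post-interest balance exceeds $35.00, each month B ← (B·(1+r))·(1 − 0.03), i.e. B shrinks by the factor (1+r)·0.97 = 0.9818.
This holds for months 1–110. Entering month 111 the balance is $1,141.87; 3% of the post-interest balance is now below $35.00, so the flat $35.00 minimum applies from here.
From month 111 a fixed $35.00 at rate r clears $1,141.87 in 42 more payments. Total: 110 + 42 = 152 months.

152 months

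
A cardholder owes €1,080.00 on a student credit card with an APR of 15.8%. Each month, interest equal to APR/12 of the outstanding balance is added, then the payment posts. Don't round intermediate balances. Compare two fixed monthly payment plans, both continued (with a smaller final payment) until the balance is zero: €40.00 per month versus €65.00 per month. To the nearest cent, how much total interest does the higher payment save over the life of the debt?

Monthly rate r = 15.8%/12 = 1.31667% = 0.0131667.
At €40.00/mo: n = ⌈−ln(1 − rB₀/P)/ln(1+r)⌉ = 34 payments (last €23.35); total interest = total paid − €1,080.00 = €263.35.
At €65.00/mo: 19 payments (last €56.85); total interest €146.85.
Interest saved = €263.35 − €146.85 = €116.50.

€116.50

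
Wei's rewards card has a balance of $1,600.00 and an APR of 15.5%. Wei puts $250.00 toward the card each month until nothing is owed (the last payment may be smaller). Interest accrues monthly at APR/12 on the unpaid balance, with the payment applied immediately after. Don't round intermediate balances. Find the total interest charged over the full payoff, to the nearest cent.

Monthly rate r = 15.5%/12 = 1.29167% = 0.0129167.
Payoff takes n = ⌈−ln(1 − rB₀/P)/ln(1+r)⌉ = ⌈6.723⌉ = 7 payments; the last is $181.10.
Total paid = 6·$250.00 + $181.10 = $1,681.10.
Total interest = total paid − principal = $1,681.10 − $1,600.00 = $81.10.

$81.10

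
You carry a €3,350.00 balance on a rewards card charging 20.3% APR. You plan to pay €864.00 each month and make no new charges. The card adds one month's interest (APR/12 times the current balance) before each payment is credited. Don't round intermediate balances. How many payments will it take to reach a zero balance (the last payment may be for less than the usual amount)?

Monthly rate r = 20.3%/12 = 1.69167% = 0.0169167.
Recurrence: B ← B·(1+r) − €864.00.
Month 1: interest €56.67; balance after payment €2,542.67.
Month 2: interest €43.01; balance after payment €1,721.68.
Month 3: interest €29.13; balance after payment €886.81.
Month 4: interest €15.00; balance after payment €37.81.
Month 5: interest €0.64; balance after payment €0.00.

5 payments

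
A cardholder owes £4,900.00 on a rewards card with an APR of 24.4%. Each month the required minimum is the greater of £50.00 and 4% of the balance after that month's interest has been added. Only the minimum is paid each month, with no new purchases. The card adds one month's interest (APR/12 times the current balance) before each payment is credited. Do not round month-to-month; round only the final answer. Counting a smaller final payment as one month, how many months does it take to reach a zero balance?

Monthly rate r = 24.4%/12 = 2.03333% = 0.0203333.
While 4% of the post-interest balance exceeds £50.00, each month B ← (B·(1+r))·(1 − 0.04), i.e. B shrinks by the factor (1+r)·0.96 = 0.97952.
This holds for months 1–67. Entering month 68 the balance is £1,224.86; 4% of the post-interest balance is now below £50.00, so the flat £50.00 minimum applies from here.
From month 68 a fixed £50.00 at rate r clears £1,224.86 in 35 more payments. Total: 67 + 35 = 102 months.

102 months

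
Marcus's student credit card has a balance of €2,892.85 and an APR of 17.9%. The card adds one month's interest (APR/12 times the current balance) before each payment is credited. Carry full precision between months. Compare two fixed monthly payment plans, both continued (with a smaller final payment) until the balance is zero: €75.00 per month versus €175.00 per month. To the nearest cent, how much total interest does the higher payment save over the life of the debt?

Monthly rate r = 17.9%/12 = 1.49167% = 0.0149167.
At €75.00/mo: n = ⌈−ln(1 − rB₀/P)/ln(1+r)⌉ = 58 payments (last €63.55); total interest = total paid − €2,892.85 = €1,445.70.
At €175.00/mo: 20 payments (last €21.53); total interest €453.68.
Interest saved = €1,445.70 − €453.68 = €992.02.

€992.02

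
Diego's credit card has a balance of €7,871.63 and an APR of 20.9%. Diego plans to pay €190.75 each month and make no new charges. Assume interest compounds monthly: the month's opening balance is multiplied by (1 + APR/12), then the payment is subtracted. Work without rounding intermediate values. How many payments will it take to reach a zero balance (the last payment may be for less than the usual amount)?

74 months

Monthly rate r = 20.9%/12 = 1.74167% = 0.0174167.
Recurrence: B ← B·(1+r) − €190.75.
Month 1: interest €137.10; balance after payment €7,817.98.
Month 2: interest €136.16; balance after payment €7,763.39.
Closed form: n = −ln(1 − rB₀/P)/ln(1+r) = −ln(0.28127)/ln(1.01742) ≈ 73.461, so the balance reaches zero during payment 74.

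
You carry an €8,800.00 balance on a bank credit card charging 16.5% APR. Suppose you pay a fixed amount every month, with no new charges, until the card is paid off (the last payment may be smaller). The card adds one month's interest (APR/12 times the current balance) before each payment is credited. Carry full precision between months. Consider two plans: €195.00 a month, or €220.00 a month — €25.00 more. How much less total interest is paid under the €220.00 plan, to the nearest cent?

€971.44

Monthly rate r = 16.5%/12 = 1.375% = 0.01375.
At €195.00/mo: n = ⌈−ln(1 − rB₀/P)/ln(1+r)⌉ = 71 payments (last €185.57); total interest = total paid − €8,800.00 = €5,035.57.
At €220.00/mo: 59 payments (last €104.13); total interest €4,064.13.
Interest saved = €5,035.57 − €4,064.13 = €971.44.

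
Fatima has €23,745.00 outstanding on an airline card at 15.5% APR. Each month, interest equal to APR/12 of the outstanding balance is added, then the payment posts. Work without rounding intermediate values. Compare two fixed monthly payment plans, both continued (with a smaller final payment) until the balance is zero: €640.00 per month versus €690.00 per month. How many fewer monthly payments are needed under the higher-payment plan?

Monthly rate r = 15.5%/12 = 1.29167% = 0.0129167.
At €640.00/mo: n = ⌈−ln(1 − rB₀/P)/ln(1+r)⌉ = 51 payments (last €536.44); total interest = total paid − €23,745.00 = €8,791.44.
At €690.00/mo: 46 payments (last €557.78); total interest €7,862.78.
Payments saved = 51 − 46 = 5.

5 fewer payments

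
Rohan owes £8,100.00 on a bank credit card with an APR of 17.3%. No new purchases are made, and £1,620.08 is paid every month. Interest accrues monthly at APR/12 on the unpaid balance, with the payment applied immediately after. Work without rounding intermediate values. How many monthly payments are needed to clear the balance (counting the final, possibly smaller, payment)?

Monthly rate r = 17.3%/12 = 1.44167% = 0.0144167.
Recurrence: B ← B·(1+r) − £1,620.08.
Month 1: interest £116.78; balance after payment £6,596.69.
Month 2: interest £95.10; balance after payment £5,071.72.
Month 3: interest £73.12; balance after payment £3,524.75.
Month 4: interest £50.82; balance after payment £1,955.49.
Month 5: interest £28.19; balance after payment £363.60.
Month 6: interest £5.24; balance after payment £0.00.

6 payments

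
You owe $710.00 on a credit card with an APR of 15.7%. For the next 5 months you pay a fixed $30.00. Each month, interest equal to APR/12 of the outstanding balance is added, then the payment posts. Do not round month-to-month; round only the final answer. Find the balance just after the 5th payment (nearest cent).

$603.70

Monthly rate r = 15.7%/12 = 1.30833% = 0.0130833.
Each month: B ← B·(1+r) − $30.00.
Month 1: interest $9.29; balance after payment $689.29.
Month 2: interest $9.02; balance after payment $668.31.
Month 3: interest $8.74; balance after payment $647.05.
Month 4: interest $8.47; balance after payment $625.52.
Month 5: interest $8.18; balance after payment $603.70.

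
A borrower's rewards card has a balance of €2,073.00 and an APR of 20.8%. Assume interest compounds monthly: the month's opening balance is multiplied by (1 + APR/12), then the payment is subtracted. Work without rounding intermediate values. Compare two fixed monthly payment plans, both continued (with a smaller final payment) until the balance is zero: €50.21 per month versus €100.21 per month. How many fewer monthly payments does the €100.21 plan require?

48 fewer payments

Monthly rate r = 20.8%/12 = 1.73333% = 0.0173333.
At €50.21/mo: n = ⌈−ln(1 − rB₀/P)/ln(1+r)⌉ = 74 payments (last €8.83); total interest = total paid − €2,073.00 = €1,601.16.
At €100.21/mo: 26 payments (last €84.26); total interest €516.51.
Payments saved = 74 − 26 = 48.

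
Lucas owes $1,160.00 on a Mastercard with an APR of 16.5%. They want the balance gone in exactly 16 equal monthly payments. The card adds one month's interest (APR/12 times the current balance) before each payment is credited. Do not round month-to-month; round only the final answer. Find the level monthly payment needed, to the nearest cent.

$81.26

Monthly rate r = 16.5%/12 = 1.375% = 0.01375.
Level-payment amortization: P = B₀·r / (1 − (1+r)^(−n)) = 1160.00·0.01375 / (1 − 1.01375^(−16)).
Denominator 1 − (1+r)^(−16) = 0.196277504.
P = 15.95 / 0.196277504 ≈ 81.26.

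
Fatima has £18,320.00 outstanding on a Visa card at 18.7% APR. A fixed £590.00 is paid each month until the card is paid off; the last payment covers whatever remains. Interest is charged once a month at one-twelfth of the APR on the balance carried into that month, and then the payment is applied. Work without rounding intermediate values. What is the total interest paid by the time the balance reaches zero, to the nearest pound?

Monthly rate r = 18.7%/12 = 1.55833% = 0.0155833.
Payoff takes n = ⌈−ln(1 − rB₀/P)/ln(1+r)⌉ = ⌈42.773⌉ = 43 payments; the last is £456.94.
Total paid = 42·£590.00 + £456.94 = £25,236.94.
Total interest = total paid − principal = £25,236.94 − £18,320.00 = £6,916.94.

£6,917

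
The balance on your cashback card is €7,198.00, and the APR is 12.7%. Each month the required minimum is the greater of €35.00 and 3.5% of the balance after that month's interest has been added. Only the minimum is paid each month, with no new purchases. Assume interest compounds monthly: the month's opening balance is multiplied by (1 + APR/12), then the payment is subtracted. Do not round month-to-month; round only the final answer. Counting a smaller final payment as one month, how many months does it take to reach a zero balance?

Monthly rate r = 12.7%/12 = 1.05833% = 0.0105833.
While 3.5% of the post-interest balance exceeds €35.00, each month B ← (B·(1+r))·(1 − 0.035), i.e. B shrinks by the factor (1+r)·0.965 = 0.97521.
This holds for months 1–80. Entering month 81 the balance is €966.42; 3.5% of the post-interest balance is now below €35.00, so the flat €35.00 minimum applies from here.
From month 81 a fixed €35.00 at rate r clears €966.42 in 33 more payments. Total: 80 + 33 = 113 months.

113 months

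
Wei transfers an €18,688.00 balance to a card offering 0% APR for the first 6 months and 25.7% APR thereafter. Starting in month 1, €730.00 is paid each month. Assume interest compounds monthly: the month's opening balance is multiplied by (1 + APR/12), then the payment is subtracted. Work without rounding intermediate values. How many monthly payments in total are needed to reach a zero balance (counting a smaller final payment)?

32 payments

Promo months 1–6 at r₀ = 0%/12 = 0; months 7+ at r₁ = 25.7%/12 = 0.0214167.
After month 6 (no interest yet): B = €18,688.00 − 6·€730.00 = €14,308.00.
Then at r₁ with €730.00/mo: n₂ = −ln(1 − r₁·B/P)/ln(1+r₁) ≈ 25.69 → 26 more payments.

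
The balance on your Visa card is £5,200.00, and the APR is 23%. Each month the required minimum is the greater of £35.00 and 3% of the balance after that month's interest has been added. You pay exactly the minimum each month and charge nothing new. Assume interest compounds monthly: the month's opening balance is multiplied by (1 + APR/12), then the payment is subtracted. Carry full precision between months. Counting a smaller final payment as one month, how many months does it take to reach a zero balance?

Monthly rate r = 23%/12 = 1.91667% = 0.0191667.
While 3% of the post-interest balance exceeds £35.00, each month B ← (B·(1+r))·(1 − 0.03), i.e. B shrinks by the factor (1+r)·0.97 = 0.98859.
This holds for months 1–132. Entering month 133 the balance is £1,143.51; 3% of the post-interest balance is now below £35.00, so the flat £35.00 minimum applies from here.
From month 133 a fixed £35.00 at rate r clears £1,143.51 in 52 more payments. Total: 132 + 52 = 184 months.

184 months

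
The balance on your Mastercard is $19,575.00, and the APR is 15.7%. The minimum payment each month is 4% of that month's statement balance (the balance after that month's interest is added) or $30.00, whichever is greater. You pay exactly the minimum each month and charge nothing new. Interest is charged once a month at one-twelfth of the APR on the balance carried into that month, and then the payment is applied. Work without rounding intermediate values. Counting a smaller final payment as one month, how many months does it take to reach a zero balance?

148 months

Monthly rate r = 15.7%/12 = 1.30833% = 0.0130833.
While 4% of the post-interest balance exceeds $30.00, each month B ← (B·(1+r))·(1 − 0.04), i.e. B shrinks by the factor (1+r)·0.96 = 0.97256.
This holds for months 1–118. Entering month 119 the balance is $734.24; 4% of the post-interest balance is now below $30.00, so the flat $30.00 minimum applies from here.
From month 119 a fixed $30.00 at rate r clears $734.24 in 30 more payments. Total: 118 + 30 = 148 months.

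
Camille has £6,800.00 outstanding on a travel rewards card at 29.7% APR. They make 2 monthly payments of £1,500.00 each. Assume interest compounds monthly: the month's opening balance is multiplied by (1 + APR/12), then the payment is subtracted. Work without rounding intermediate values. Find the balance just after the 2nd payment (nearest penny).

£4,103.64

Monthly rate r = 29.7%/12 = 2.475% = 0.02475.
Each month: B ← B·(1+r) − £1,500.00.
Month 1: interest £168.30; balance after payment £5,468.30.
Month 2: interest £135.34; balance after payment £4,103.64.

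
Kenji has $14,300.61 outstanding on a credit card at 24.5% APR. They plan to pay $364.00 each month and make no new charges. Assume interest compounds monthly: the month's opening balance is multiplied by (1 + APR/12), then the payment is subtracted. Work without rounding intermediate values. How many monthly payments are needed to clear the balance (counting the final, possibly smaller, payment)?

81 months

Monthly rate r = 24.5%/12 = 2.04167% = 0.0204167.
Recurrence: B ← B·(1+r) − $364.00.
Month 1: interest $291.97; balance after payment $14,228.58.
Month 2: interest $290.50; balance after payment $14,155.08.
Closed form: n = −ln(1 − rB₀/P)/ln(1+r) = −ln(0.19788)/ln(1.02042) ≈ 80.158, so the balance reaches zero during payment 81.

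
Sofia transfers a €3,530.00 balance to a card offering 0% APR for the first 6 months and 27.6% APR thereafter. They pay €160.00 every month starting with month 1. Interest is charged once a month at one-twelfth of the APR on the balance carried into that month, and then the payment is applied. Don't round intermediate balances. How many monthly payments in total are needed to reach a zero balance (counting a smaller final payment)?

27 months

Promo months 1–6 at r₀ = 0%/12 = 0; months 7+ at r₁ = 27.6%/12 = 0.023.
After month 6 (no interest yet): B = €3,530.00 − 6·€160.00 = €2,570.00.
Then at r₁ with €160.00/mo: n₂ = −ln(1 − r₁·B/P)/ln(1+r₁) ≈ 20.28 → 21 more payments.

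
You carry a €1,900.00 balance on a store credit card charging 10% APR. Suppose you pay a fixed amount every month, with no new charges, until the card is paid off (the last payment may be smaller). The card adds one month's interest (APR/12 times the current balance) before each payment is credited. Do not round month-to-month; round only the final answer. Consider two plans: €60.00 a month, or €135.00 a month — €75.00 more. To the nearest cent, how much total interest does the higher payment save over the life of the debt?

Monthly rate r = 10%/12 = 0.833333% = 0.00833333.
At €60.00/mo: n = ⌈−ln(1 − rB₀/P)/ln(1+r)⌉ = 37 payments (last €55.09); total interest = total paid − €1,900.00 = €315.09.
At €135.00/mo: 16 payments (last €4.40); total interest €129.40.
Interest saved = €315.09 − €129.40 = €185.69.

€185.69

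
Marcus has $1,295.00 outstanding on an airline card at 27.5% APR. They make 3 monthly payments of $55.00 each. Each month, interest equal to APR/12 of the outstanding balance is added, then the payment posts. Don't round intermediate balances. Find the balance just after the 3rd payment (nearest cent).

$1,217.28

Monthly rate r = 27.5%/12 = 2.29167% = 0.0229167.
Each month: B ← B·(1+r) − $55.00.
Month 1: interest $29.68; balance after payment $1,269.68.
Month 2: interest $29.10; balance after payment $1,243.77.
Month 3: interest $28.50; balance after payment $1,217.28.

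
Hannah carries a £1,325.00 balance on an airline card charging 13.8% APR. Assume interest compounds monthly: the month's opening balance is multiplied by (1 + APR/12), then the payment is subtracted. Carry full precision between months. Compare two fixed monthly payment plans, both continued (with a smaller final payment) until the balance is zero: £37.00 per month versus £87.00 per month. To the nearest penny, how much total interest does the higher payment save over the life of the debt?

£252.34

Monthly rate r = 13.8%/12 = 1.15% = 0.0115.
At £37.00/mo: n = ⌈−ln(1 − rB₀/P)/ln(1+r)⌉ = 47 payments (last £15.42); total interest = total paid − £1,325.00 = £392.42.
At £87.00/mo: 17 payments (last £73.08); total interest £140.08.
Interest saved = £392.42 − £140.08 = £252.34.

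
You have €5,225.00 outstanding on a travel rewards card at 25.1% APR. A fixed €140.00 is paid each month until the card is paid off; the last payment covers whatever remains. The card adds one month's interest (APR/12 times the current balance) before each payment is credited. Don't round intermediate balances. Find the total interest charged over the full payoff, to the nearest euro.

€5,035

Monthly rate r = 25.1%/12 = 2.09167% = 0.0209167.
Payoff takes n = ⌈−ln(1 − rB₀/P)/ln(1+r)⌉ = ⌈73.284⌉ = 74 payments; the last is €40.02.
Total paid = 73·€140.00 + €40.02 = €10,260.02.
Total interest = total paid − principal = €10,260.02 − €5,225.00 = €5,035.02.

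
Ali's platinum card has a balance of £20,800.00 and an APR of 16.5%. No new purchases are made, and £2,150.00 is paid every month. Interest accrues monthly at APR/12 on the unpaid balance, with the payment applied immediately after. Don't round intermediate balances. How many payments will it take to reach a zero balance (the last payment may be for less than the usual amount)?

Monthly rate r = 16.5%/12 = 1.375% = 0.01375.
Recurrence: B ← B·(1+r) − £2,150.00.
Month 1: interest £286.00; balance after payment £18,936.00.
Month 2: interest £260.37; balance after payment £17,046.37.
Closed form: n = −ln(1 − rB₀/P)/ln(1+r) = −ln(0.86698)/ln(1.01375) ≈ 10.453, so the balance reaches zero during payment 11.

11 months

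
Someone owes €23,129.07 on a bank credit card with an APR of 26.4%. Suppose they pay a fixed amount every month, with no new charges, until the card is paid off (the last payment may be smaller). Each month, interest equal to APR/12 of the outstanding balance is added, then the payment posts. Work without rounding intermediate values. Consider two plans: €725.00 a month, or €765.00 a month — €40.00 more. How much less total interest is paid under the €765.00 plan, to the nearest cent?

€1,856.44

Monthly rate r = 26.4%/12 = 2.2% = 0.022.
At €725.00/mo: n = ⌈−ln(1 − rB₀/P)/ln(1+r)⌉ = 56 payments (last €443.93); total interest = total paid − €23,129.07 = €17,189.86.
At €765.00/mo: 51 payments (last €212.49); total interest €15,333.42.
Interest saved = €17,189.86 − €15,333.42 = €1,856.44.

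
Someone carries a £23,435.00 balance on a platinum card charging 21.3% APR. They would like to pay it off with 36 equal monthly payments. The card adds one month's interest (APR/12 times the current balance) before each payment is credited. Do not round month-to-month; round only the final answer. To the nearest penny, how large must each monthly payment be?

Monthly rate r = 21.3%/12 = 1.775% = 0.01775.
Level-payment amortization: P = B₀·r / (1 − (1+r)^(−n)) = 23435.00·0.01775 / (1 − 1.01775^(−36)).
Denominator 1 − (1+r)^(−36) = 0.469213337.
P = 415.971 / 0.469213337 ≈ 886.53.

£886.53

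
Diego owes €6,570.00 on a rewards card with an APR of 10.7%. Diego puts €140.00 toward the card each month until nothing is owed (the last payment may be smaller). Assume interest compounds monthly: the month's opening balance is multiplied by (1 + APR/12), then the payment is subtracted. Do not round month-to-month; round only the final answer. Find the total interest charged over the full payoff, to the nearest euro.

€1,979

Monthly rate r = 10.7%/12 = 0.891667% = 0.00891667.
Payoff takes n = ⌈−ln(1 − rB₀/P)/ln(1+r)⌉ = ⌈61.062⌉ = 62 payments; the last is €8.65.
Total paid = 61·€140.00 + €8.65 = €8,548.65.
Total interest = total paid − principal = €8,548.65 − €6,570.00 = €1,978.65.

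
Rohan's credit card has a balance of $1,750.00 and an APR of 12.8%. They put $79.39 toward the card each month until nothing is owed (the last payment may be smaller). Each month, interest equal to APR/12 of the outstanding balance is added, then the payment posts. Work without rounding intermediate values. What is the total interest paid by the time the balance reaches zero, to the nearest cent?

$255.71

Monthly rate r = 12.8%/12 = 1.06667% = 0.0106667.
Payoff takes n = ⌈−ln(1 − rB₀/P)/ln(1+r)⌉ = ⌈25.263⌉ = 26 payments; the last is $20.96.
Total paid = 25·$79.39 + $20.96 = $2,005.71.
Total interest = total paid − principal = $2,005.71 − $1,750.00 = $255.71.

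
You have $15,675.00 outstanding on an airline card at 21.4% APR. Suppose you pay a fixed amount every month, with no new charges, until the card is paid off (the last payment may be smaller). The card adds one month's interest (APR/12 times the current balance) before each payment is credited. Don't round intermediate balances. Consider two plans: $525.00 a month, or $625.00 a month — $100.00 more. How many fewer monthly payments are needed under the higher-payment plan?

Monthly rate r = 21.4%/12 = 1.78333% = 0.0178333.
At $525.00/mo: n = ⌈−ln(1 − rB₀/P)/ln(1+r)⌉ = 44 payments (last $5.34); total interest = total paid − $15,675.00 = $6,905.34.
At $625.00/mo: 34 payments (last $339.17); total interest $5,289.17.
Payments saved = 44 − 34 = 10.

10 fewer payments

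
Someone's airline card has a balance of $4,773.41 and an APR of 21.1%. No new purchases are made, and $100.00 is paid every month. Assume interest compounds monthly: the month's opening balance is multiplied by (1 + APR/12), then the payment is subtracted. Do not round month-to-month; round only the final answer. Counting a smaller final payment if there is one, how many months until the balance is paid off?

Monthly rate r = 21.1%/12 = 1.75833% = 0.0175833.
Recurrence: B ← B·(1+r) − $100.00.
Month 1: interest $83.93; balance after payment $4,757.34.
Month 2: interest $83.65; balance after payment $4,740.99.
Closed form: n = −ln(1 − rB₀/P)/ln(1+r) = −ln(0.16068)/ln(1.01758) ≈ 104.895, so the balance reaches zero during payment 105.

105 payments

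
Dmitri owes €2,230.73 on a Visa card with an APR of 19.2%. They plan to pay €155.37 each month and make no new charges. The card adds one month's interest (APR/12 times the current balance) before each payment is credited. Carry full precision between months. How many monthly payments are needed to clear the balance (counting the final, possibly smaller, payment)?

17 payments

Monthly rate r = 19.2%/12 = 1.6% = 0.016.
Recurrence: B ← B·(1+r) − €155.37.
Month 1: interest €35.69; balance after payment €2,111.05.
Month 2: interest €33.78; balance after payment €1,989.46.
Closed form: n = −ln(1 − rB₀/P)/ln(1+r) = −ln(0.77028)/ln(1.016) ≈ 16.443, so the balance reaches zero during payment 17.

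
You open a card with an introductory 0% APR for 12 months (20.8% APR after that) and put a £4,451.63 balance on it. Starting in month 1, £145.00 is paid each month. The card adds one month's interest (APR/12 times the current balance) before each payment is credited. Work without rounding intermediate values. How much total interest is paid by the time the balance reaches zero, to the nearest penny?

Promo months 1–12 at r₀ = 0%/12 = 0; months 13+ at r₁ = 20.8%/12 = 0.0173333.
After month 12 (no interest yet): B = £4,451.63 − 12·£145.00 = £2,711.63.
Then at r₁ with £145.00/mo: n₂ = −ln(1 − r₁·B/P)/ln(1+r₁) ≈ 22.80 → 23 more payments.
Total paid = 34·£145.00 + £115.93 = £5,045.93; interest = £5,045.93 − £4,451.63 = £594.30.

£594.30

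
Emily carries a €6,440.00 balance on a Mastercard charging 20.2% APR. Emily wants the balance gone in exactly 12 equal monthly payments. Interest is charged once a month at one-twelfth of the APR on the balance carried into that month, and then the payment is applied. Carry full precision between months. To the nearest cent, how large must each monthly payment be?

Monthly rate r = 20.2%/12 = 1.68333% = 0.0168333.
Level-payment amortization: P = B₀·r / (1 − (1+r)^(−n)) = 6440.00·0.0168333 / (1 − 1.01683^(−12)).
Denominator 1 − (1+r)^(−12) = 0.181530115.
P = 108.407 / 0.181530115 ≈ 597.18.

€597.18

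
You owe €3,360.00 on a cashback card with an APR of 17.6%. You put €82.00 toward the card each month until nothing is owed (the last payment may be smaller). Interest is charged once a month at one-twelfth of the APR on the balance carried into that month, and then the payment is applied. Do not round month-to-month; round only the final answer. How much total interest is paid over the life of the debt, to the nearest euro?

Monthly rate r = 17.6%/12 = 1.46667% = 0.0146667.
Payoff takes n = ⌈−ln(1 − rB₀/P)/ln(1+r)⌉ = ⌈63.099⌉ = 64 payments; the last is €8.18.
Total paid = 63·€82.00 + €8.18 = €5,174.18.
Total interest = total paid − principal = €5,174.18 − €3,360.00 = €1,814.18.

€1,814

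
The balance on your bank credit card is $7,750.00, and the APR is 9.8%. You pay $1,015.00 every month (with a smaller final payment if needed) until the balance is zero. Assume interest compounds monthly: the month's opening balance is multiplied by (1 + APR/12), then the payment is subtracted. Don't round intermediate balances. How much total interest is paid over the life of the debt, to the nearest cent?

$285.12

Monthly rate r = 9.8%/12 = 0.816667% = 0.00816667.
Payoff takes n = ⌈−ln(1 − rB₀/P)/ln(1+r)⌉ = ⌈7.916⌉ = 8 payments; the last is $930.12.
Total paid = 7·$1,015.00 + $930.12 = $8,035.12.
Total interest = total paid − principal = $8,035.12 − $7,750.00 = $285.12.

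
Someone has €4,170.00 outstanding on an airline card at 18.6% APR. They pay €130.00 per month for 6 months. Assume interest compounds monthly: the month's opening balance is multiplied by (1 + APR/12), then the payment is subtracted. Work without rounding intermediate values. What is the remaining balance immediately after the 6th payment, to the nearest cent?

€3,762.29

Monthly rate r = 18.6%/12 = 1.55% = 0.0155.
Each month: B ← B·(1+r) − €130.00.
Month 1: interest €64.64; balance after payment €4,104.64.
Month 2: interest €63.62; balance after payment €4,038.26.
Month 3: interest €62.59; balance after payment €3,970.85.
Month 4: interest €61.55; balance after payment €3,902.40.
Month 5: interest €60.49; balance after payment €3,832.89.
Month 6: interest €59.41; balance after payment €3,762.29.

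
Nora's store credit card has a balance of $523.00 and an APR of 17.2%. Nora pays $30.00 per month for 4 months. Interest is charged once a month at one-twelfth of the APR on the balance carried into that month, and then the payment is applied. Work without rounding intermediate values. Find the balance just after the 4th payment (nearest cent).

Monthly rate r = 17.2%/12 = 1.43333% = 0.0143333.
Each month: B ← B·(1+r) − $30.00.
Month 1: interest $7.50; balance after payment $500.50.
Month 2: interest $7.17; balance after payment $477.67.
Month 3: interest $6.85; balance after payment $454.52.
Month 4: interest $6.51; balance after payment $431.03.

$431.03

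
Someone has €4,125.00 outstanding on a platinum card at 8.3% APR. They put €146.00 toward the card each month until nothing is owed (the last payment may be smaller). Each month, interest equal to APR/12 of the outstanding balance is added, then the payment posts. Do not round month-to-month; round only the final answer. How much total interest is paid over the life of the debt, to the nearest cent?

Monthly rate r = 8.3%/12 = 0.691667% = 0.00691667.
Payoff takes n = ⌈−ln(1 − rB₀/P)/ln(1+r)⌉ = ⌈31.545⌉ = 32 payments; the last is €79.68.
Total paid = 31·€146.00 + €79.68 = €4,605.68.
Total interest = total paid − principal = €4,605.68 − €4,125.00 = €480.68.

€480.68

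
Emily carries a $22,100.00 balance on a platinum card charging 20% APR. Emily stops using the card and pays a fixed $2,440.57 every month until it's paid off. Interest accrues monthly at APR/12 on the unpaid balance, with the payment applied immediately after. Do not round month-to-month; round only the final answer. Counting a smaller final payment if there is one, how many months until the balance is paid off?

10 payments

Monthly rate r = 20%/12 = 1.66667% = 0.0166667.
Recurrence: B ← B·(1+r) − $2,440.57.
Month 1: interest $368.33; balance after payment $20,027.76.
Month 2: interest $333.80; balance after payment $17,920.99.
Closed form: n = −ln(1 − rB₀/P)/ln(1+r) = −ln(0.84908)/ln(1.01667) ≈ 9.898, so the balance reaches zero during payment 10.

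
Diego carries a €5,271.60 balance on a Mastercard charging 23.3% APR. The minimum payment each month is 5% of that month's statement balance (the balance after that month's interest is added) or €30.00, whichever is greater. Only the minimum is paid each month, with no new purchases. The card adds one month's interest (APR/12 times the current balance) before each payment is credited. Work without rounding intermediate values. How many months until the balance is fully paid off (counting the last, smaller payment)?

94 months

Monthly rate r = 23.3%/12 = 1.94167% = 0.0194167.
While 5% of the post-interest balance exceeds €30.00, each month B ← (B·(1+r))·(1 − 0.05), i.e. B shrinks by the factor (1+r)·0.95 = 0.96845.
This holds for months 1–69. Entering month 70 the balance is €576.95; 5% of the post-interest balance is now below €30.00, so the flat €30.00 minimum applies from here.
From month 70 a fixed €30.00 at rate r clears €576.95 in 25 more payments. Total: 69 + 25 = 94 months.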